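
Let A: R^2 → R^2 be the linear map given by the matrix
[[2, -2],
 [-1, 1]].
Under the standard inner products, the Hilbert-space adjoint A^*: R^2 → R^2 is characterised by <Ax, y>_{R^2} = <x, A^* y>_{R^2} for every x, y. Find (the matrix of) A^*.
A^* = A^T =
[[2, -1],
 [-2, 1]]

For real matrices with standard dot products, the defining identity <Ax, y> = <x, A^* y> gives (Ax)^T y = x^T (A^*) y, i.e. x^T A^T y = x^T (A^*) y. Since this holds for all x, y, we must have A^* = A^T. Therefore
A^* =
[[2, -1],
 [-2, 1]].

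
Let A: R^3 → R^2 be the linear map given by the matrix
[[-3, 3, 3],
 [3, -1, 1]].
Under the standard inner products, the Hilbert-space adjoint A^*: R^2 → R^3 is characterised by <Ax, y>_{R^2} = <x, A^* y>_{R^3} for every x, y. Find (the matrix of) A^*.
A^* = A^T =
[[-3, 3],
 [3, -1],
 [3, 1]]

For real matrices with standard dot products, the defining identity <Ax, y> = <x, A^* y> gives (Ax)^T y = x^T (A^*) y, i.e. x^T A^T y = x^T (A^*) y. Since this holds for all x, y, we must have A^* = A^T. Therefore
A^* =
[[-3, 3],
 [3, -1],
 [3, 1]].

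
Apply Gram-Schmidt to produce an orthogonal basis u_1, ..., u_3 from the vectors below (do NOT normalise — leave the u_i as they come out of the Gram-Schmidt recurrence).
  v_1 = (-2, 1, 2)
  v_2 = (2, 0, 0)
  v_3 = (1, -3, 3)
Orthogonal basis:
  u_1 = (-2, 1, 2)
  u_2 = (10/9, 4/9, 8/9)
  u_3 = (0, -18/5, 9/5)

Apply the Gram-Schmidt recurrence
  u_1 = v_1
  u_i = v_i − Σ_{j<i} ((v_i · u_j) / (u_j · u_j)) · u_j.

Step by step this gives:
  u_1 = (-2, 1, 2)
  u_2 = (10/9, 4/9, 8/9)
  u_3 = (0, -18/5, 9/5)

Orthogonality check:
  u_2 · u_1 = 0 (should be 0)
  u_3 · u_1 = 0 (should be 0)
  u_3 · u_2 = 0 (should be 0)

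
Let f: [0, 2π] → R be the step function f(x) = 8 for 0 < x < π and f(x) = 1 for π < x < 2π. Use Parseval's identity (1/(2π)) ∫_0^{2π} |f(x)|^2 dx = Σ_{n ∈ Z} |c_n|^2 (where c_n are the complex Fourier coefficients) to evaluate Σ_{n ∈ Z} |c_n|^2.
Σ |c_n|^2 = 65/2

Parseval equates the L^2 energy of f (normalised by 1/(2π)) with the ℓ^2 sum of its Fourier coefficients: (1/(2π)) ∫_0^{2π} |f|^2 = Σ |c_n|^2.
Compute the left side: (1/(2π)) [∫_0^π 8^2 dx + ∫_π^{2π} 1^2 dx] = (1/(2π)) · (64π + 1π) = (64 + 1)/2 = 65/2.
So Σ_{n ∈ Z} |c_n|^2 = 65/2.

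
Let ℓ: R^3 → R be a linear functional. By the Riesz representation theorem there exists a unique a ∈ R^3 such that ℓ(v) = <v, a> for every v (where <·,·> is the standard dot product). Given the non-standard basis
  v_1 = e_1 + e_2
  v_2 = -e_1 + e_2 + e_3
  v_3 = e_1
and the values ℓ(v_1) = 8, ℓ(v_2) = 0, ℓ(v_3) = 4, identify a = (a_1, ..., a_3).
a = (4, 4, 0)

Write a = (a_1, ..., a_3) in the standard basis. For each basis vector v_i, ℓ(v_i) = <v_i, a> is a linear equation in the a_j's. Collect the n equations into a matrix system V a = ℓ, where row i of V is v_i (expressed in the standard basis). Since V is invertible (lower-triangular with 1s on the diagonal, up to permutation), solve by back-substitution:
  V =
[[1, 1, 0],
 [-1, 1, 1],
 [1, 0, 0]]
  V a = (8, 0, 4)
Solving gives a = (4, 4, 0).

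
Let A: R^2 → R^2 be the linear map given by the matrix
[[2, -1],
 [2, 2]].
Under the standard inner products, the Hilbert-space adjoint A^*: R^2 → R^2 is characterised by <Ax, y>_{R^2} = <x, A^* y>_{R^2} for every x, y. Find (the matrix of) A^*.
A^* = A^T =
[[2, 2],
 [-1, 2]]

For real matrices with standard dot products, the defining identity <Ax, y> = <x, A^* y> gives (Ax)^T y = x^T (A^*) y, i.e. x^T A^T y = x^T (A^*) y. Since this holds for all x, y, we must have A^* = A^T. Therefore
A^* =
[[2, 2],
 [-1, 2]].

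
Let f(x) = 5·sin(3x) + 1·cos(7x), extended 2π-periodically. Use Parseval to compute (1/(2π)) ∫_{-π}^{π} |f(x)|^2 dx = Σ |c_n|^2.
Σ |c_n|^2 = 13

Expand |f|^2 and use orthogonality of {sin(nx), cos(mx)} on [-π, π]:
  ∫_{-π}^{π} sin(nx)^2 dx = π, ∫ cos(mx)^2 dx = π, and cross terms integrate to 0.
So ∫_{-π}^{π} f(x)^2 dx = 5^2 · π + 1^2 · π = (25 + 1)π.
Divide by 2π: (25 + 1)/2 = 13.
By Parseval, this equals Σ |c_n|^2.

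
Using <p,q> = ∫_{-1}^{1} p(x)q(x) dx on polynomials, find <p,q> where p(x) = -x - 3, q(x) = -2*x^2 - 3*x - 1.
<p,q> = 12

Expand the product: p(x)·q(x) = 2*x^3 + 9*x^2 + 10*x + 3.
∫_{-1}^{1} of each monomial x^k gives [2/(k+1) if k even, 0 if k odd]. Integrating term-by-term (or equivalently evaluating the antiderivative F(x) = x^4/2 + 3*x^3 + 5*x^2 + 3*x at the endpoints):
  F(1) − F(−1) = 23/2 − (-1/2) = 12.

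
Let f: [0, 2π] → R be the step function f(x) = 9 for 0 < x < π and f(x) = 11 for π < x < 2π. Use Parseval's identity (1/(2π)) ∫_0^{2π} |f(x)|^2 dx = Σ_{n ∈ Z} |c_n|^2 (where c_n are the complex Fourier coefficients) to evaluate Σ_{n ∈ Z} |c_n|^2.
Σ |c_n|^2 = 101

Parseval equates the L^2 energy of f (normalised by 1/(2π)) with the ℓ^2 sum of its Fourier coefficients: (1/(2π)) ∫_0^{2π} |f|^2 = Σ |c_n|^2.
Compute the left side: (1/(2π)) [∫_0^π 9^2 dx + ∫_π^{2π} 11^2 dx] = (1/(2π)) · (81π + 121π) = (81 + 121)/2 = 101.
So Σ_{n ∈ Z} |c_n|^2 = 101.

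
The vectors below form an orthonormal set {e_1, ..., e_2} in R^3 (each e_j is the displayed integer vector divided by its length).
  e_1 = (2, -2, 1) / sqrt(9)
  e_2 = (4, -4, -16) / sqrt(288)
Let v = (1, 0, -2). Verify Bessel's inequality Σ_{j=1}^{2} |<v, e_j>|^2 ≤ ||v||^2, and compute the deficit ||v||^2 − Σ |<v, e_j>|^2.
Σ |<v, e_j>|^2 = 9/2; ||v||^2 = 5; deficit = 1/2

Write each e_j = u_j / sqrt(<u_j, u_j>) where u_j is the displayed integer vector. Then <v, e_j> = <v, u_j> / sqrt(<u_j, u_j>), so |<v, e_j>|^2 = <v, u_j>^2 / <u_j, u_j>.
Coefficients: <v, e_1> = 0/sqrt(9), <v, e_2> = 36/sqrt(288).
Square and sum: Σ |<v, e_j>|^2 = 9/2.
Compute ||v||^2 = v·v = 5.
Deficit = 5 − 9/2 = 1/2 ≥ 0, confirming Bessel's inequality. (The deficit equals ||v − Σ <v,e_j> e_j||^2, the squared distance from v to span{e_j}.)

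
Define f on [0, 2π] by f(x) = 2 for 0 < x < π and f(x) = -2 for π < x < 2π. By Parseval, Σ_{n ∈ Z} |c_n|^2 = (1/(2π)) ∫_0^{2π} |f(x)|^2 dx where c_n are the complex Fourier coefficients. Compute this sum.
Σ |c_n|^2 = 4

Parseval equates the L^2 energy of f (normalised by 1/(2π)) with the ℓ^2 sum of its Fourier coefficients: (1/(2π)) ∫_0^{2π} |f|^2 = Σ |c_n|^2.
Compute the left side: (1/(2π)) [∫_0^π 2^2 dx + ∫_π^{2π} (-2)^2 dx] = (1/(2π)) · (4π + 4π) = (4 + 4)/2 = 4.
So Σ_{n ∈ Z} |c_n|^2 = 4.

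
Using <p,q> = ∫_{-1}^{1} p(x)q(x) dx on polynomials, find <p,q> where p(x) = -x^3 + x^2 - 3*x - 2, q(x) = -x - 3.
<p,q> = 62/5

Expand the product: p(x)·q(x) = x^4 + 2*x^3 + 11*x + 6.
∫_{-1}^{1} of each monomial x^k gives [2/(k+1) if k even, 0 if k odd]. Integrating term-by-term (or equivalently evaluating the antiderivative F(x) = x^5/5 + x^4/2 + 11*x^2/2 + 6*x at the endpoints):
  F(1) − F(−1) = 61/5 − (-1/5) = 62/5.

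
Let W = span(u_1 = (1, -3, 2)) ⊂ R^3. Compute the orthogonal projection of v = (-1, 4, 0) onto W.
proj_W(v) = (-13/14, 39/14, -13/7)

Set up U = [u_1 | ... | u_1] ∈ R^(3×1). The projector onto W = col(U) is P = U (U^T U)^(-1) U^T.
Compute U^T U =
  [14],
and U^T v = (-13).
Solve U^T U · c = U^T v for the coefficients: c = (-13/14). The projection is proj_W(v) = U c.
Check: (v - proj_W(v)) · u_1 = 0  (should be 0).
Result: proj_W(v) = (-13/14, 39/14, -13/7).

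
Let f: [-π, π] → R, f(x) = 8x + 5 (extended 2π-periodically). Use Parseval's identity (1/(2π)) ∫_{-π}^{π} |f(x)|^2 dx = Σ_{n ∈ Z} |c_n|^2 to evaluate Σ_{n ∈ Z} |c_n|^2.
Σ |c_n|^2 = 64π^2/3 + 25

Expand and integrate term by term over [-π, π]:
  ∫ (8x)^2 dx = 64·(2π^3/3); ∫ 2·8·(5)·x dx = 0 (odd integrand); ∫ 5^2 dx = 25·2π.
So (1/(2π)) ∫_{-π}^{π} (8x + 5)^2 dx = 64π^2/3 + 25 = 64π^2/3 + 25.
Parseval ⇒ Σ |c_n|^2 = 64π^2/3 + 25.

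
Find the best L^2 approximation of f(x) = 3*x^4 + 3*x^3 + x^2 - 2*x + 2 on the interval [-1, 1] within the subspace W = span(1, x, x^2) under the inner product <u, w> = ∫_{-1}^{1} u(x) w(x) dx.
g(x) = 25*x^2/7 - x/5 + 61/35

The best approximation g ∈ W is the orthogonal projection of f onto W. Writing g = a_0 + a_1 x + a_2 x^2, the coefficients solve the normal equations G · a = b where
  G_{ij} = <φ_i, φ_j> and b_i = <f, φ_i>, with φ_0 = 1, φ_1 = x, φ_2 = x^2.
G =
  [2, 0, 2/3]
  [0, 2/3, 0]
  [2/3, 0, 2/5],
b = (88/15, -2/15, 272/105).
Solving gives a_0 = 61/35, a_1 = -1/5, a_2 = 25/7, so
  g(x) = 25*x^2/7 - x/5 + 61/35.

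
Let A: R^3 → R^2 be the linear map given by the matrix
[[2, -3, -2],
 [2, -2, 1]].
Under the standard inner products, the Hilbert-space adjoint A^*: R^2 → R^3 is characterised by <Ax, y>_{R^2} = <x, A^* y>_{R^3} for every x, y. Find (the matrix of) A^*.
A^* = A^T =
[[2, 2],
 [-3, -2],
 [-2, 1]]

For real matrices with standard dot products, the defining identity <Ax, y> = <x, A^* y> gives (Ax)^T y = x^T (A^*) y, i.e. x^T A^T y = x^T (A^*) y. Since this holds for all x, y, we must have A^* = A^T. Therefore
A^* =
[[2, 2],
 [-3, -2],
 [-2, 1]].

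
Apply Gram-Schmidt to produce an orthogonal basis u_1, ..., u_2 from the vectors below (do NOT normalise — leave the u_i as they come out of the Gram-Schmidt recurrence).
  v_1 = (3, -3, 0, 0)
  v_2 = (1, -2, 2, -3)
Orthogonal basis:
  u_1 = (3, -3, 0, 0)
  u_2 = (-1/2, -1/2, 2, -3)

Apply the Gram-Schmidt recurrence
  u_1 = v_1
  u_i = v_i − Σ_{j<i} ((v_i · u_j) / (u_j · u_j)) · u_j.

Step by step this gives:
  u_1 = (3, -3, 0, 0)
  u_2 = (-1/2, -1/2, 2, -3)

Orthogonality check:
  u_2 · u_1 = 0 (should be 0)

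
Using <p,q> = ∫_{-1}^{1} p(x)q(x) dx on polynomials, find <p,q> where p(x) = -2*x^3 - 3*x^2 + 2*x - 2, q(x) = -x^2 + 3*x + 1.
<p,q> = -28/15

Expand the product: p(x)·q(x) = 2*x^5 - 3*x^4 - 13*x^3 + 5*x^2 - 4*x - 2.
∫_{-1}^{1} of each monomial x^k gives [2/(k+1) if k even, 0 if k odd]. Integrating term-by-term (or equivalently evaluating the antiderivative F(x) = x^6/3 - 3*x^5/5 - 13*x^4/4 + 5*x^3/3 - 2*x^2 - 2*x at the endpoints):
  F(1) − F(−1) = -117/20 − (-239/60) = -28/15.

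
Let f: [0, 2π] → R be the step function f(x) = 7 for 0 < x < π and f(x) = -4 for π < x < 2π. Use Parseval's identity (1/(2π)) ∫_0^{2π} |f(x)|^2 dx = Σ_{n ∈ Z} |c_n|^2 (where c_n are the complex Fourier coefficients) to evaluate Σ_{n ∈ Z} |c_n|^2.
Σ |c_n|^2 = 65/2

Parseval equates the L^2 energy of f (normalised by 1/(2π)) with the ℓ^2 sum of its Fourier coefficients: (1/(2π)) ∫_0^{2π} |f|^2 = Σ |c_n|^2.
Compute the left side: (1/(2π)) [∫_0^π 7^2 dx + ∫_π^{2π} (-4)^2 dx] = (1/(2π)) · (49π + 16π) = (49 + 16)/2 = 65/2.
So Σ_{n ∈ Z} |c_n|^2 = 65/2.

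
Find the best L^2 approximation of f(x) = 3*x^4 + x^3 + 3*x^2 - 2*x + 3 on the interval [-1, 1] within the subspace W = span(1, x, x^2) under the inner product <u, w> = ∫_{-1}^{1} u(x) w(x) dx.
g(x) = 39*x^2/7 - 7*x/5 + 96/35

The best approximation g ∈ W is the orthogonal projection of f onto W. Writing g = a_0 + a_1 x + a_2 x^2, the coefficients solve the normal equations G · a = b where
  G_{ij} = <φ_i, φ_j> and b_i = <f, φ_i>, with φ_0 = 1, φ_1 = x, φ_2 = x^2.
G =
  [2, 0, 2/3]
  [0, 2/3, 0]
  [2/3, 0, 2/5],
b = (46/5, -14/15, 142/35).
Solving gives a_0 = 96/35, a_1 = -7/5, a_2 = 39/7, so
  g(x) = 39*x^2/7 - 7*x/5 + 96/35.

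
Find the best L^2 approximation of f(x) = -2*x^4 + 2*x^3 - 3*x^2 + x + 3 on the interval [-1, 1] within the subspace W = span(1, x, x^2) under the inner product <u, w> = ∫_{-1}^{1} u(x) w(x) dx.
g(x) = -33*x^2/7 + 11*x/5 + 111/35

The best approximation g ∈ W is the orthogonal projection of f onto W. Writing g = a_0 + a_1 x + a_2 x^2, the coefficients solve the normal equations G · a = b where
  G_{ij} = <φ_i, φ_j> and b_i = <f, φ_i>, with φ_0 = 1, φ_1 = x, φ_2 = x^2.
G =
  [2, 0, 2/3]
  [0, 2/3, 0]
  [2/3, 0, 2/5],
b = (16/5, 22/15, 8/35).
Solving gives a_0 = 111/35, a_1 = 11/5, a_2 = -33/7, so
  g(x) = -33*x^2/7 + 11*x/5 + 111/35.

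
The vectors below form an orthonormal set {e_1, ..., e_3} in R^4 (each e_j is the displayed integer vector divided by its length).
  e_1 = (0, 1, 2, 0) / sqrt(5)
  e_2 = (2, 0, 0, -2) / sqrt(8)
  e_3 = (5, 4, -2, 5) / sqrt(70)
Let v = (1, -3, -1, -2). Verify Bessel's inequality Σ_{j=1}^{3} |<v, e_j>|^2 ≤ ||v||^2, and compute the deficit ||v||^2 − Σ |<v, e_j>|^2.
Σ |<v, e_j>|^2 = 89/7; ||v||^2 = 15; deficit = 16/7

Write each e_j = u_j / sqrt(<u_j, u_j>) where u_j is the displayed integer vector. Then <v, e_j> = <v, u_j> / sqrt(<u_j, u_j>), so |<v, e_j>|^2 = <v, u_j>^2 / <u_j, u_j>.
Coefficients: <v, e_1> = -5/sqrt(5), <v, e_2> = 6/sqrt(8), <v, e_3> = -15/sqrt(70).
Square and sum: Σ |<v, e_j>|^2 = 89/7.
Compute ||v||^2 = v·v = 15.
Deficit = 15 − 89/7 = 16/7 ≥ 0, confirming Bessel's inequality. (The deficit equals ||v − Σ <v,e_j> e_j||^2, the squared distance from v to span{e_j}.)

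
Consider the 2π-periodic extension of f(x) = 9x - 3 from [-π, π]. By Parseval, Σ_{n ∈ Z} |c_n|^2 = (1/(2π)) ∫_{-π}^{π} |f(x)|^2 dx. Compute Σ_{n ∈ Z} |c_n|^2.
Σ |c_n|^2 = 27π^2 + 9

Expand and integrate term by term over [-π, π]:
  ∫ (9x)^2 dx = 81·(2π^3/3); ∫ 2·9·(-3)·x dx = 0 (odd integrand); ∫ (-3)^2 dx = 9·2π.
So (1/(2π)) ∫_{-π}^{π} (9x - 3)^2 dx = 81π^2/3 + 9 = 27π^2 + 9.
Parseval ⇒ Σ |c_n|^2 = 27π^2 + 9.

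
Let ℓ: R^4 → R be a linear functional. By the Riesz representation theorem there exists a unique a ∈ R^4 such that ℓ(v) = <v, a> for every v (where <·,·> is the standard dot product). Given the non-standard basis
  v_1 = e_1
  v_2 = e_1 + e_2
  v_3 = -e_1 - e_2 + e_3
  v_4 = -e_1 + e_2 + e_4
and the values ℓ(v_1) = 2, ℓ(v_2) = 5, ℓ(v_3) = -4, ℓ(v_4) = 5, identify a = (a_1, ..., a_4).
a = (2, 3, 1, 4)

Write a = (a_1, ..., a_4) in the standard basis. For each basis vector v_i, ℓ(v_i) = <v_i, a> is a linear equation in the a_j's. Collect the n equations into a matrix system V a = ℓ, where row i of V is v_i (expressed in the standard basis). Since V is invertible (lower-triangular with 1s on the diagonal, up to permutation), solve by back-substitution:
  V =
[[1, 0, 0, 0],
 [1, 1, 0, 0],
 [-1, -1, 1, 0],
 [-1, 1, 0, 1]]
  V a = (2, 5, -4, 5)
Solving gives a = (2, 3, 1, 4).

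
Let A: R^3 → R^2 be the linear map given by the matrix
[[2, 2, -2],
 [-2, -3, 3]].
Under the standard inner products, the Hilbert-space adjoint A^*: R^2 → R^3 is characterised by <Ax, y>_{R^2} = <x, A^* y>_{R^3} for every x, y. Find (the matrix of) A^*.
A^* = A^T =
[[2, -2],
 [2, -3],
 [-2, 3]]

For real matrices with standard dot products, the defining identity <Ax, y> = <x, A^* y> gives (Ax)^T y = x^T (A^*) y, i.e. x^T A^T y = x^T (A^*) y. Since this holds for all x, y, we must have A^* = A^T. Therefore
A^* =
[[2, -2],
 [2, -3],
 [-2, 3]].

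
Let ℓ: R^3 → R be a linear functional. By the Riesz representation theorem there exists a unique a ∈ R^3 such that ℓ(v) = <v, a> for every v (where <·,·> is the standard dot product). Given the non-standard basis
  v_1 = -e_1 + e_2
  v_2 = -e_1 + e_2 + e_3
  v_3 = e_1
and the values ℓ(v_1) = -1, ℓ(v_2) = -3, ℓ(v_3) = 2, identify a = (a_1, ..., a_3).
a = (2, 1, -2)

Write a = (a_1, ..., a_3) in the standard basis. For each basis vector v_i, ℓ(v_i) = <v_i, a> is a linear equation in the a_j's. Collect the n equations into a matrix system V a = ℓ, where row i of V is v_i (expressed in the standard basis). Since V is invertible (lower-triangular with 1s on the diagonal, up to permutation), solve by back-substitution:
  V =
[[-1, 1, 0],
 [-1, 1, 1],
 [1, 0, 0]]
  V a = (-1, -3, 2)
Solving gives a = (2, 1, -2).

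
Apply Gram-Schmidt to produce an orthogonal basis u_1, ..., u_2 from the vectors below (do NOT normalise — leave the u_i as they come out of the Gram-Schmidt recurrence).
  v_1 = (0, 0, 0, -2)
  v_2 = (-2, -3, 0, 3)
Orthogonal basis:
  u_1 = (0, 0, 0, -2)
  u_2 = (-2, -3, 0, 0)

Apply the Gram-Schmidt recurrence
  u_1 = v_1
  u_i = v_i − Σ_{j<i} ((v_i · u_j) / (u_j · u_j)) · u_j.

Step by step this gives:
  u_1 = (0, 0, 0, -2)
  u_2 = (-2, -3, 0, 0)

Orthogonality check:
  u_2 · u_1 = 0 (should be 0)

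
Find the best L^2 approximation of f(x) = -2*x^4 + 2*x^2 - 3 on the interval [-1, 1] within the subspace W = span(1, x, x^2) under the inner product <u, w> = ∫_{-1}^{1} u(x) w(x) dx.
g(x) = 2*x^2/7 - 99/35

The best approximation g ∈ W is the orthogonal projection of f onto W. Writing g = a_0 + a_1 x + a_2 x^2, the coefficients solve the normal equations G · a = b where
  G_{ij} = <φ_i, φ_j> and b_i = <f, φ_i>, with φ_0 = 1, φ_1 = x, φ_2 = x^2.
G =
  [2, 0, 2/3]
  [0, 2/3, 0]
  [2/3, 0, 2/5],
b = (-82/15, 0, -62/35).
Solving gives a_0 = -99/35, a_1 = 0, a_2 = 2/7, so
  g(x) = 2*x^2/7 - 99/35.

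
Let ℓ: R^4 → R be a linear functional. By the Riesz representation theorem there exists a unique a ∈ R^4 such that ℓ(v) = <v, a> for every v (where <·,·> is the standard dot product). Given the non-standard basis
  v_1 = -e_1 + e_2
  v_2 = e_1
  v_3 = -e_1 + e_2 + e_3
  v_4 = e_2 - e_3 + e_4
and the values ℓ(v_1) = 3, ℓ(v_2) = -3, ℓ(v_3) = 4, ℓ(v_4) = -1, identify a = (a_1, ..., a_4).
a = (-3, 0, 1, 0)

Write a = (a_1, ..., a_4) in the standard basis. For each basis vector v_i, ℓ(v_i) = <v_i, a> is a linear equation in the a_j's. Collect the n equations into a matrix system V a = ℓ, where row i of V is v_i (expressed in the standard basis). Since V is invertible (lower-triangular with 1s on the diagonal, up to permutation), solve by back-substitution:
  V =
[[-1, 1, 0, 0],
 [1, 0, 0, 0],
 [-1, 1, 1, 0],
 [0, 1, -1, 1]]
  V a = (3, -3, 4, -1)
Solving gives a = (-3, 0, 1, 0).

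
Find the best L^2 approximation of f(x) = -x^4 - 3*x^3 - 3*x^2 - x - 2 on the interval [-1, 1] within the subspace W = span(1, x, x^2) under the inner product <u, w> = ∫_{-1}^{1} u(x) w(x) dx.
g(x) = -27*x^2/7 - 14*x/5 - 67/35

The best approximation g ∈ W is the orthogonal projection of f onto W. Writing g = a_0 + a_1 x + a_2 x^2, the coefficients solve the normal equations G · a = b where
  G_{ij} = <φ_i, φ_j> and b_i = <f, φ_i>, with φ_0 = 1, φ_1 = x, φ_2 = x^2.
G =
  [2, 0, 2/3]
  [0, 2/3, 0]
  [2/3, 0, 2/5],
b = (-32/5, -28/15, -296/105).
Solving gives a_0 = -67/35, a_1 = -14/5, a_2 = -27/7, so
  g(x) = -27*x^2/7 - 14*x/5 - 67/35.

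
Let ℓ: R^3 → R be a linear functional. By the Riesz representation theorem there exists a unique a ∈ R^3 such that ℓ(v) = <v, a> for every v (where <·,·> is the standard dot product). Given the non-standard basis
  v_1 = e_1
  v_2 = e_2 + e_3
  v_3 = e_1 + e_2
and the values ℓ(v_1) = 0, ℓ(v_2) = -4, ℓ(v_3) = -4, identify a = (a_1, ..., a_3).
a = (0, -4, 0)

Write a = (a_1, ..., a_3) in the standard basis. For each basis vector v_i, ℓ(v_i) = <v_i, a> is a linear equation in the a_j's. Collect the n equations into a matrix system V a = ℓ, where row i of V is v_i (expressed in the standard basis). Since V is invertible (lower-triangular with 1s on the diagonal, up to permutation), solve by back-substitution:
  V =
[[1, 0, 0],
 [0, 1, 1],
 [1, 1, 0]]
  V a = (0, -4, -4)
Solving gives a = (0, -4, 0).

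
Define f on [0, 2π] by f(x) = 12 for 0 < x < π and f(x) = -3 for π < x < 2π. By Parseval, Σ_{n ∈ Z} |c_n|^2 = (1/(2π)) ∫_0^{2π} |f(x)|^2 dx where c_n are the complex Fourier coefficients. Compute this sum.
Σ |c_n|^2 = 153/2

Parseval equates the L^2 energy of f (normalised by 1/(2π)) with the ℓ^2 sum of its Fourier coefficients: (1/(2π)) ∫_0^{2π} |f|^2 = Σ |c_n|^2.
Compute the left side: (1/(2π)) [∫_0^π 12^2 dx + ∫_π^{2π} (-3)^2 dx] = (1/(2π)) · (144π + 9π) = (144 + 9)/2 = 153/2.
So Σ_{n ∈ Z} |c_n|^2 = 153/2.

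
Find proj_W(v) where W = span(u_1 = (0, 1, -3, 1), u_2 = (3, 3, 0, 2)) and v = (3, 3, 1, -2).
proj_W(v) = (492/217, 54/31, 342/217, 214/217)

Set up U = [u_1 | ... | u_2] ∈ R^(4×2). The projector onto W = col(U) is P = U (U^T U)^(-1) U^T.
Compute U^T U =
  [11, 5]
  [5, 22],
and U^T v = (-2, 14).
Solve U^T U · c = U^T v for the coefficients: c = (-114/217, 164/217). The projection is proj_W(v) = U c.
Check: (v - proj_W(v)) · u_1 = 0  (should be 0).
Check: (v - proj_W(v)) · u_2 = 0  (should be 0).
Result: proj_W(v) = (492/217, 54/31, 342/217, 214/217).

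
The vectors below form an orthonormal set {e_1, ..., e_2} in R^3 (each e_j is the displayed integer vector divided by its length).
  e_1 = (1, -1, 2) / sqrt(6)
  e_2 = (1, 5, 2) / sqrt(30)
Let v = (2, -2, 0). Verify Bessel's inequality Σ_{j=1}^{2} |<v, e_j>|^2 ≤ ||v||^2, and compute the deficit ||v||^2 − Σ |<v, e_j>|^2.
Σ |<v, e_j>|^2 = 24/5; ||v||^2 = 8; deficit = 16/5

Write each e_j = u_j / sqrt(<u_j, u_j>) where u_j is the displayed integer vector. Then <v, e_j> = <v, u_j> / sqrt(<u_j, u_j>), so |<v, e_j>|^2 = <v, u_j>^2 / <u_j, u_j>.
Coefficients: <v, e_1> = 4/sqrt(6), <v, e_2> = -8/sqrt(30).
Square and sum: Σ |<v, e_j>|^2 = 24/5.
Compute ||v||^2 = v·v = 8.
Deficit = 8 − 24/5 = 16/5 ≥ 0, confirming Bessel's inequality. (The deficit equals ||v − Σ <v,e_j> e_j||^2, the squared distance from v to span{e_j}.)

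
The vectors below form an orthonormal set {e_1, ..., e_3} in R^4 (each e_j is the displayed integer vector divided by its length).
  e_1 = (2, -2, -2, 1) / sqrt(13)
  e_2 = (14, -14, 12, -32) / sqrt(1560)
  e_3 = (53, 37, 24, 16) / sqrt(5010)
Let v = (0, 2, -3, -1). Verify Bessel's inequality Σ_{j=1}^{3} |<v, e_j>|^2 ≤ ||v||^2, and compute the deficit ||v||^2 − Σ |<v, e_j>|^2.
Σ |<v, e_j>|^2 = 129/167; ||v||^2 = 14; deficit = 90*2**(143/355)*3**(36/355)*5**(93/355)*7**(212/355)/49

Write each e_j = u_j / sqrt(<u_j, u_j>) where u_j is the displayed integer vector. Then <v, e_j> = <v, u_j> / sqrt(<u_j, u_j>), so |<v, e_j>|^2 = <v, u_j>^2 / <u_j, u_j>.
Coefficients: <v, e_1> = 1/sqrt(13), <v, e_2> = -32/sqrt(1560), <v, e_3> = -14/sqrt(5010).
Square and sum: Σ |<v, e_j>|^2 = 129/167.
Compute ||v||^2 = v·v = 14.
Deficit = 14 − 129/167 = 90*2**(143/355)*3**(36/355)*5**(93/355)*7**(212/355)/49 ≥ 0, confirming Bessel's inequality. (The deficit equals ||v − Σ <v,e_j> e_j||^2, the squared distance from v to span{e_j}.)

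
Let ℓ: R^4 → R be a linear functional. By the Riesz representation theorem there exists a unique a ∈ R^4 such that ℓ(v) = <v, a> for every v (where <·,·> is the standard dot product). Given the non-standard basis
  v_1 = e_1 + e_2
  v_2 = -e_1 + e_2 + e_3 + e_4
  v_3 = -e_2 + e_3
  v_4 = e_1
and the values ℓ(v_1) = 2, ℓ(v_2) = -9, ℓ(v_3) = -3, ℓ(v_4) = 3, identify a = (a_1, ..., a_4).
a = (3, -1, -4, -1)

Write a = (a_1, ..., a_4) in the standard basis. For each basis vector v_i, ℓ(v_i) = <v_i, a> is a linear equation in the a_j's. Collect the n equations into a matrix system V a = ℓ, where row i of V is v_i (expressed in the standard basis). Since V is invertible (lower-triangular with 1s on the diagonal, up to permutation), solve by back-substitution:
  V =
[[1, 1, 0, 0],
 [-1, 1, 1, 1],
 [0, -1, 1, 0],
 [1, 0, 0, 0]]
  V a = (2, -9, -3, 3)
Solving gives a = (3, -1, -4, -1).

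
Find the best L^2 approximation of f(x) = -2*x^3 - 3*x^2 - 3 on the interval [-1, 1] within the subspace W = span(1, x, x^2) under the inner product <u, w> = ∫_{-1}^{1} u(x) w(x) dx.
g(x) = -3*x^2 - 6*x/5 - 3

The best approximation g ∈ W is the orthogonal projection of f onto W. Writing g = a_0 + a_1 x + a_2 x^2, the coefficients solve the normal equations G · a = b where
  G_{ij} = <φ_i, φ_j> and b_i = <f, φ_i>, with φ_0 = 1, φ_1 = x, φ_2 = x^2.
G =
  [2, 0, 2/3]
  [0, 2/3, 0]
  [2/3, 0, 2/5],
b = (-8, -4/5, -16/5).
Solving gives a_0 = -3, a_1 = -6/5, a_2 = -3, so
  g(x) = -3*x^2 - 6*x/5 - 3.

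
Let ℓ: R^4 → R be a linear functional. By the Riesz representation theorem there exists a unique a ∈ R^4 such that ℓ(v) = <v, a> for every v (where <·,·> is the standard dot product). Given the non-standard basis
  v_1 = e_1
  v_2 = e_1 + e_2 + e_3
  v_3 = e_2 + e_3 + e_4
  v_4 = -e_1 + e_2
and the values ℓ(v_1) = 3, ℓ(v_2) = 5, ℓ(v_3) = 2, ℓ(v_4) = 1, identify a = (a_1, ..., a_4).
a = (3, 4, -2, 0)

Write a = (a_1, ..., a_4) in the standard basis. For each basis vector v_i, ℓ(v_i) = <v_i, a> is a linear equation in the a_j's. Collect the n equations into a matrix system V a = ℓ, where row i of V is v_i (expressed in the standard basis). Since V is invertible (lower-triangular with 1s on the diagonal, up to permutation), solve by back-substitution:
  V =
[[1, 0, 0, 0],
 [1, 1, 1, 0],
 [0, 1, 1, 1],
 [-1, 1, 0, 0]]
  V a = (3, 5, 2, 1)
Solving gives a = (3, 4, -2, 0).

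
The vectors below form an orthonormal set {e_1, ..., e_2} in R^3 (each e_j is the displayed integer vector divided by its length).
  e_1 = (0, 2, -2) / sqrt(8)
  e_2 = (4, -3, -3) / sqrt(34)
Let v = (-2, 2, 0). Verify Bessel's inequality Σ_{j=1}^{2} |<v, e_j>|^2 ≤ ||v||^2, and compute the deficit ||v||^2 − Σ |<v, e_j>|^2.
Σ |<v, e_j>|^2 = 132/17; ||v||^2 = 8; deficit = 4/17

Write each e_j = u_j / sqrt(<u_j, u_j>) where u_j is the displayed integer vector. Then <v, e_j> = <v, u_j> / sqrt(<u_j, u_j>), so |<v, e_j>|^2 = <v, u_j>^2 / <u_j, u_j>.
Coefficients: <v, e_1> = 4/sqrt(8), <v, e_2> = -14/sqrt(34).
Square and sum: Σ |<v, e_j>|^2 = 132/17.
Compute ||v||^2 = v·v = 8.
Deficit = 8 − 132/17 = 4/17 ≥ 0, confirming Bessel's inequality. (The deficit equals ||v − Σ <v,e_j> e_j||^2, the squared distance from v to span{e_j}.)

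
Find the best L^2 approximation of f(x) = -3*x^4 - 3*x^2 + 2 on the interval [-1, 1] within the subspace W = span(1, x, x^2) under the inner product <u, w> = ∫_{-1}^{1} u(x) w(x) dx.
g(x) = 79/35 - 39*x^2/7

The best approximation g ∈ W is the orthogonal projection of f onto W. Writing g = a_0 + a_1 x + a_2 x^2, the coefficients solve the normal equations G · a = b where
  G_{ij} = <φ_i, φ_j> and b_i = <f, φ_i>, with φ_0 = 1, φ_1 = x, φ_2 = x^2.
G =
  [2, 0, 2/3]
  [0, 2/3, 0]
  [2/3, 0, 2/5],
b = (4/5, 0, -76/105).
Solving gives a_0 = 79/35, a_1 = 0, a_2 = -39/7, so
  g(x) = 79/35 - 39*x^2/7.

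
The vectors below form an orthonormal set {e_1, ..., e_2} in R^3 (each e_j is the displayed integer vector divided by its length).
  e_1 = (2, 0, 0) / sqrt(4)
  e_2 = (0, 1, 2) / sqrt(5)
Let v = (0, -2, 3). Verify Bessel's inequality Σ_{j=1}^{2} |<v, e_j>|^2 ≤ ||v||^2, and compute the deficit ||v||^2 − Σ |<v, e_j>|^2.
Σ |<v, e_j>|^2 = 16/5; ||v||^2 = 13; deficit = 49/5

Write each e_j = u_j / sqrt(<u_j, u_j>) where u_j is the displayed integer vector. Then <v, e_j> = <v, u_j> / sqrt(<u_j, u_j>), so |<v, e_j>|^2 = <v, u_j>^2 / <u_j, u_j>.
Coefficients: <v, e_1> = 0/sqrt(4), <v, e_2> = 4/sqrt(5).
Square and sum: Σ |<v, e_j>|^2 = 16/5.
Compute ||v||^2 = v·v = 13.
Deficit = 13 − 16/5 = 49/5 ≥ 0, confirming Bessel's inequality. (The deficit equals ||v − Σ <v,e_j> e_j||^2, the squared distance from v to span{e_j}.)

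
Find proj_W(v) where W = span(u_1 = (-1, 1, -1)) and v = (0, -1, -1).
proj_W(v) = (0, 0, 0)

Set up U = [u_1 | ... | u_1] ∈ R^(3×1). The projector onto W = col(U) is P = U (U^T U)^(-1) U^T.
Compute U^T U =
  [3],
and U^T v = (0).
Solve U^T U · c = U^T v for the coefficients: c = (0). The projection is proj_W(v) = U c.
Check: (v - proj_W(v)) · u_1 = 0  (should be 0).
Result: proj_W(v) = (0, 0, 0).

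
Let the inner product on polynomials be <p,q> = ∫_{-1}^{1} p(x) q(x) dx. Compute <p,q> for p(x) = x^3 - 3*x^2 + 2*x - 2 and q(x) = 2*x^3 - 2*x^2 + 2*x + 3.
<p,q> = -766/105

Expand the product: p(x)·q(x) = 2*x^6 - 8*x^5 + 12*x^4 - 11*x^3 - x^2 + 2*x - 6.
∫_{-1}^{1} of each monomial x^k gives [2/(k+1) if k even, 0 if k odd]. Integrating term-by-term (or equivalently evaluating the antiderivative F(x) = 2*x^7/7 - 4*x^6/3 + 12*x^5/5 - 11*x^4/4 - x^3/3 + x^2 - 6*x at the endpoints):
  F(1) − F(−1) = -2827/420 − (79/140) = -766/105.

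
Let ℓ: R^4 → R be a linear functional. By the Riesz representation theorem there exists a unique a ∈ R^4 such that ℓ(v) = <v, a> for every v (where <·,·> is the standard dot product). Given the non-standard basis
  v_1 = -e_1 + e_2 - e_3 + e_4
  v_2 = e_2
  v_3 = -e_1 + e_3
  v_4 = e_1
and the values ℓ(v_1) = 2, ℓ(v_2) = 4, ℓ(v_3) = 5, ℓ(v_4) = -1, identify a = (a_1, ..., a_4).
a = (-1, 4, 4, 1)

Write a = (a_1, ..., a_4) in the standard basis. For each basis vector v_i, ℓ(v_i) = <v_i, a> is a linear equation in the a_j's. Collect the n equations into a matrix system V a = ℓ, where row i of V is v_i (expressed in the standard basis). Since V is invertible (lower-triangular with 1s on the diagonal, up to permutation), solve by back-substitution:
  V =
[[-1, 1, -1, 1],
 [0, 1, 0, 0],
 [-1, 0, 1, 0],
 [1, 0, 0, 0]]
  V a = (2, 4, 5, -1)
Solving gives a = (-1, 4, 4, 1).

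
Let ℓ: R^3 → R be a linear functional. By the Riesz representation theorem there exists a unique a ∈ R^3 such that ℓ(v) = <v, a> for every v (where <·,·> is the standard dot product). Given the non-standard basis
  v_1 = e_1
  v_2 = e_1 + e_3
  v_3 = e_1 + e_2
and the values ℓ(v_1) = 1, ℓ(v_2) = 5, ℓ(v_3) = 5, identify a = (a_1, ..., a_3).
a = (1, 4, 4)

Write a = (a_1, ..., a_3) in the standard basis. For each basis vector v_i, ℓ(v_i) = <v_i, a> is a linear equation in the a_j's. Collect the n equations into a matrix system V a = ℓ, where row i of V is v_i (expressed in the standard basis). Since V is invertible (lower-triangular with 1s on the diagonal, up to permutation), solve by back-substitution:
  V =
[[1, 0, 0],
 [1, 0, 1],
 [1, 1, 0]]
  V a = (1, 5, 5)
Solving gives a = (1, 4, 4).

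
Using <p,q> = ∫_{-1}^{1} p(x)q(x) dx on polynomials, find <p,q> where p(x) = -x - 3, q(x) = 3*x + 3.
<p,q> = -20

Expand the product: p(x)·q(x) = -3*x^2 - 12*x - 9.
∫_{-1}^{1} of each monomial x^k gives [2/(k+1) if k even, 0 if k odd]. Integrating term-by-term (or equivalently evaluating the antiderivative F(x) = -x^3 - 6*x^2 - 9*x at the endpoints):
  F(1) − F(−1) = -16 − (4) = -20.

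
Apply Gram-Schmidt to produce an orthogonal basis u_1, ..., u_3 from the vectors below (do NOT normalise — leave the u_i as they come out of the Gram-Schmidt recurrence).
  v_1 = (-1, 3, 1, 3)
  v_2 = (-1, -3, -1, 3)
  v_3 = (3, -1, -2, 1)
Orthogonal basis:
  u_1 = (-1, 3, 1, 3)
  u_2 = (-1, -3, -1, 3)
  u_3 = (3, 1/2, -3/2, 1)

Apply the Gram-Schmidt recurrence
  u_1 = v_1
  u_i = v_i − Σ_{j<i} ((v_i · u_j) / (u_j · u_j)) · u_j.

Step by step this gives:
  u_1 = (-1, 3, 1, 3)
  u_2 = (-1, -3, -1, 3)
  u_3 = (3, 1/2, -3/2, 1)

Orthogonality check:
  u_2 · u_1 = 0 (should be 0)
  u_3 · u_1 = 0 (should be 0)
  u_3 · u_2 = 0 (should be 0)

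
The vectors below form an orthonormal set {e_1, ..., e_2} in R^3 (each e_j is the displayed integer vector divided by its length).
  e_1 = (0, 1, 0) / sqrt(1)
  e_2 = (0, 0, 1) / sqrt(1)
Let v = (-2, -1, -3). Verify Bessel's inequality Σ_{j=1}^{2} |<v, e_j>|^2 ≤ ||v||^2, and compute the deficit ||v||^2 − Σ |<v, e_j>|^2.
Σ |<v, e_j>|^2 = 10; ||v||^2 = 14; deficit = 4

Write each e_j = u_j / sqrt(<u_j, u_j>) where u_j is the displayed integer vector. Then <v, e_j> = <v, u_j> / sqrt(<u_j, u_j>), so |<v, e_j>|^2 = <v, u_j>^2 / <u_j, u_j>.
Coefficients: <v, e_1> = -1/sqrt(1), <v, e_2> = -3/sqrt(1).
Square and sum: Σ |<v, e_j>|^2 = 10.
Compute ||v||^2 = v·v = 14.
Deficit = 14 − 10 = 4 ≥ 0, confirming Bessel's inequality. (The deficit equals ||v − Σ <v,e_j> e_j||^2, the squared distance from v to span{e_j}.)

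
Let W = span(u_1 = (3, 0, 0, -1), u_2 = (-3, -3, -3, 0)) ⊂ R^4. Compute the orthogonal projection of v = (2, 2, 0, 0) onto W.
proj_W(v) = (40/21, 22/21, 22/21, -2/7)

Set up U = [u_1 | ... | u_2] ∈ R^(4×2). The projector onto W = col(U) is P = U (U^T U)^(-1) U^T.
Compute U^T U =
  [10, -9]
  [-9, 27],
and U^T v = (6, -12).
Solve U^T U · c = U^T v for the coefficients: c = (2/7, -22/63). The projection is proj_W(v) = U c.
Check: (v - proj_W(v)) · u_1 = 0  (should be 0).
Check: (v - proj_W(v)) · u_2 = 0  (should be 0).
Result: proj_W(v) = (40/21, 22/21, 22/21, -2/7).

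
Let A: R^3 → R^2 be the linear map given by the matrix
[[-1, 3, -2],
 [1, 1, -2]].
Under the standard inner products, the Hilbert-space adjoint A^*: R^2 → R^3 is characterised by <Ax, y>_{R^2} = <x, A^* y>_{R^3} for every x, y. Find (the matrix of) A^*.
A^* = A^T =
[[-1, 1],
 [3, 1],
 [-2, -2]]

For real matrices with standard dot products, the defining identity <Ax, y> = <x, A^* y> gives (Ax)^T y = x^T (A^*) y, i.e. x^T A^T y = x^T (A^*) y. Since this holds for all x, y, we must have A^* = A^T. Therefore
A^* =
[[-1, 1],
 [3, 1],
 [-2, -2]].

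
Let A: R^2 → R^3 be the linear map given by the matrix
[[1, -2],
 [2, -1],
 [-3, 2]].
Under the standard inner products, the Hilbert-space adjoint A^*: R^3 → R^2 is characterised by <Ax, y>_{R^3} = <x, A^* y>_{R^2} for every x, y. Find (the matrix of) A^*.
A^* = A^T =
[[1, 2, -3],
 [-2, -1, 2]]

For real matrices with standard dot products, the defining identity <Ax, y> = <x, A^* y> gives (Ax)^T y = x^T (A^*) y, i.e. x^T A^T y = x^T (A^*) y. Since this holds for all x, y, we must have A^* = A^T. Therefore
A^* =
[[1, 2, -3],
 [-2, -1, 2]].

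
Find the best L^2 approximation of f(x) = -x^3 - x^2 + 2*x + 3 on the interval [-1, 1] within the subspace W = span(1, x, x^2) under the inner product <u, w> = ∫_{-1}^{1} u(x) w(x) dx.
g(x) = -x^2 + 7*x/5 + 3

The best approximation g ∈ W is the orthogonal projection of f onto W. Writing g = a_0 + a_1 x + a_2 x^2, the coefficients solve the normal equations G · a = b where
  G_{ij} = <φ_i, φ_j> and b_i = <f, φ_i>, with φ_0 = 1, φ_1 = x, φ_2 = x^2.
G =
  [2, 0, 2/3]
  [0, 2/3, 0]
  [2/3, 0, 2/5],
b = (16/3, 14/15, 8/5).
Solving gives a_0 = 3, a_1 = 7/5, a_2 = -1, so
  g(x) = -x^2 + 7*x/5 + 3.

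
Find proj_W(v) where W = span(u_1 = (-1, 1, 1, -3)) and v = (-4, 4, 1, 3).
proj_W(v) = (0, 0, 0, 0)

Set up U = [u_1 | ... | u_1] ∈ R^(4×1). The projector onto W = col(U) is P = U (U^T U)^(-1) U^T.
Compute U^T U =
  [12],
and U^T v = (0).
Solve U^T U · c = U^T v for the coefficients: c = (0). The projection is proj_W(v) = U c.
Check: (v - proj_W(v)) · u_1 = 0  (should be 0).
Result: proj_W(v) = (0, 0, 0, 0).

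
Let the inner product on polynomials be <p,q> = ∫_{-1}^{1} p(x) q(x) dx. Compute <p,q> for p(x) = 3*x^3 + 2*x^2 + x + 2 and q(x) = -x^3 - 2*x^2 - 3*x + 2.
<p,q> = -16/35

Expand the product: p(x)·q(x) = -3*x^6 - 8*x^5 - 14*x^4 - 4*x^3 - 3*x^2 - 4*x + 4.
∫_{-1}^{1} of each monomial x^k gives [2/(k+1) if k even, 0 if k odd]. Integrating term-by-term (or equivalently evaluating the antiderivative F(x) = -3*x^7/7 - 4*x^6/3 - 14*x^5/5 - x^4 - x^3 - 2*x^2 + 4*x at the endpoints):
  F(1) − F(−1) = -479/105 − (-431/105) = -16/35.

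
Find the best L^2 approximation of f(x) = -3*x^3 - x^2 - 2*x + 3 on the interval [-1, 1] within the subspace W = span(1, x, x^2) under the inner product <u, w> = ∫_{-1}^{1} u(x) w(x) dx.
g(x) = -x^2 - 19*x/5 + 3

The best approximation g ∈ W is the orthogonal projection of f onto W. Writing g = a_0 + a_1 x + a_2 x^2, the coefficients solve the normal equations G · a = b where
  G_{ij} = <φ_i, φ_j> and b_i = <f, φ_i>, with φ_0 = 1, φ_1 = x, φ_2 = x^2.
G =
  [2, 0, 2/3]
  [0, 2/3, 0]
  [2/3, 0, 2/5],
b = (16/3, -38/15, 8/5).
Solving gives a_0 = 3, a_1 = -19/5, a_2 = -1, so
  g(x) = -x^2 - 19*x/5 + 3.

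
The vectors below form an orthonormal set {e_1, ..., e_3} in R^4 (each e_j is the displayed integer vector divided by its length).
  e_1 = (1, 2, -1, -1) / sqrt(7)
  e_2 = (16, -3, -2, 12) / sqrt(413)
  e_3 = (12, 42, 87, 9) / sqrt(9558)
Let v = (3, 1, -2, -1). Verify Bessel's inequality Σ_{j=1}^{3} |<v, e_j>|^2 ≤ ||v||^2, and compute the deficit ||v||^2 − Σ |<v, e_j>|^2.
Σ |<v, e_j>|^2 = 245/18; ||v||^2 = 15; deficit = 25/18

Write each e_j = u_j / sqrt(<u_j, u_j>) where u_j is the displayed integer vector. Then <v, e_j> = <v, u_j> / sqrt(<u_j, u_j>), so |<v, e_j>|^2 = <v, u_j>^2 / <u_j, u_j>.
Coefficients: <v, e_1> = 8/sqrt(7), <v, e_2> = 37/sqrt(413), <v, e_3> = -105/sqrt(9558).
Square and sum: Σ |<v, e_j>|^2 = 245/18.
Compute ||v||^2 = v·v = 15.
Deficit = 15 − 245/18 = 25/18 ≥ 0, confirming Bessel's inequality. (The deficit equals ||v − Σ <v,e_j> e_j||^2, the squared distance from v to span{e_j}.)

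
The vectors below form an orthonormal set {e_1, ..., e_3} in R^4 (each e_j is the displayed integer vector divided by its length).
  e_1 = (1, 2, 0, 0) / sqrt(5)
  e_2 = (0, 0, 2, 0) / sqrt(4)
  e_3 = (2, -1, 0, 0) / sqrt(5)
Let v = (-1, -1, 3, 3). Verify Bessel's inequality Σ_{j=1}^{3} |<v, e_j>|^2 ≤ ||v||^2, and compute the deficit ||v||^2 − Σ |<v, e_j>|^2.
Σ |<v, e_j>|^2 = 11; ||v||^2 = 20; deficit = 9

Write each e_j = u_j / sqrt(<u_j, u_j>) where u_j is the displayed integer vector. Then <v, e_j> = <v, u_j> / sqrt(<u_j, u_j>), so |<v, e_j>|^2 = <v, u_j>^2 / <u_j, u_j>.
Coefficients: <v, e_1> = -3/sqrt(5), <v, e_2> = 6/sqrt(4), <v, e_3> = -1/sqrt(5).
Square and sum: Σ |<v, e_j>|^2 = 11.
Compute ||v||^2 = v·v = 20.
Deficit = 20 − 11 = 9 ≥ 0, confirming Bessel's inequality. (The deficit equals ||v − Σ <v,e_j> e_j||^2, the squared distance from v to span{e_j}.)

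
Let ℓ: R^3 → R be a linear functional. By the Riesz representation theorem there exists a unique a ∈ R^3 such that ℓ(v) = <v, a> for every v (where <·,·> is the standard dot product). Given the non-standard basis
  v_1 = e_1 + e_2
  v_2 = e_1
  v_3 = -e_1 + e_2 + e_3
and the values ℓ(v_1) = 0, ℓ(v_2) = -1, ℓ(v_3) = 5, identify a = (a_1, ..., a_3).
a = (-1, 1, 3)

Write a = (a_1, ..., a_3) in the standard basis. For each basis vector v_i, ℓ(v_i) = <v_i, a> is a linear equation in the a_j's. Collect the n equations into a matrix system V a = ℓ, where row i of V is v_i (expressed in the standard basis). Since V is invertible (lower-triangular with 1s on the diagonal, up to permutation), solve by back-substitution:
  V =
[[1, 1, 0],
 [1, 0, 0],
 [-1, 1, 1]]
  V a = (0, -1, 5)
Solving gives a = (-1, 1, 3).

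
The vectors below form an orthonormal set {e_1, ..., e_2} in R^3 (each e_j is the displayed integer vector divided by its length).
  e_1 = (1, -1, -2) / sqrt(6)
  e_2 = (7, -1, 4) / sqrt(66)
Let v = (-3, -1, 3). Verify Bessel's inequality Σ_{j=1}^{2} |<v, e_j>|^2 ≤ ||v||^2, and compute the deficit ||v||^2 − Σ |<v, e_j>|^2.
Σ |<v, e_j>|^2 = 128/11; ||v||^2 = 19; deficit = 81/11

Write each e_j = u_j / sqrt(<u_j, u_j>) where u_j is the displayed integer vector. Then <v, e_j> = <v, u_j> / sqrt(<u_j, u_j>), so |<v, e_j>|^2 = <v, u_j>^2 / <u_j, u_j>.
Coefficients: <v, e_1> = -8/sqrt(6), <v, e_2> = -8/sqrt(66).
Square and sum: Σ |<v, e_j>|^2 = 128/11.
Compute ||v||^2 = v·v = 19.
Deficit = 19 − 128/11 = 81/11 ≥ 0, confirming Bessel's inequality. (The deficit equals ||v − Σ <v,e_j> e_j||^2, the squared distance from v to span{e_j}.)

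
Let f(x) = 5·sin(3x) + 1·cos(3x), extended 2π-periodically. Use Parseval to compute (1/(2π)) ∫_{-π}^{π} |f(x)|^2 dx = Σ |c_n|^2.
Σ |c_n|^2 = 13

Expand |f|^2 and use orthogonality of {sin(nx), cos(mx)} on [-π, π]:
  ∫_{-π}^{π} sin(nx)^2 dx = π, ∫ cos(mx)^2 dx = π, and cross terms integrate to 0.
So ∫_{-π}^{π} f(x)^2 dx = 5^2 · π + 1^2 · π = (25 + 1)π.
Divide by 2π: (25 + 1)/2 = 13.
By Parseval, this equals Σ |c_n|^2.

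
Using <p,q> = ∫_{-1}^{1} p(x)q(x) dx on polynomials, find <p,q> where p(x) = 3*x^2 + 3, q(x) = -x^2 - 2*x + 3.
<p,q> = 104/5

Expand the product: p(x)·q(x) = -3*x^4 - 6*x^3 + 6*x^2 - 6*x + 9.
∫_{-1}^{1} of each monomial x^k gives [2/(k+1) if k even, 0 if k odd]. Integrating term-by-term (or equivalently evaluating the antiderivative F(x) = -3*x^5/5 - 3*x^4/2 + 2*x^3 - 3*x^2 + 9*x at the endpoints):
  F(1) − F(−1) = 59/10 − (-149/10) = 104/5.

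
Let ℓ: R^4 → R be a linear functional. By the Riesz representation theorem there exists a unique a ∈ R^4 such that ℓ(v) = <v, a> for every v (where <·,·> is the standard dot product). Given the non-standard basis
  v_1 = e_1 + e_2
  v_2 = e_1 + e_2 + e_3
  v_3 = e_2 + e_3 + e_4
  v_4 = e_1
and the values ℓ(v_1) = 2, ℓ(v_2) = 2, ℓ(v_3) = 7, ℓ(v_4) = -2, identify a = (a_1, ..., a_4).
a = (-2, 4, 0, 3)

Write a = (a_1, ..., a_4) in the standard basis. For each basis vector v_i, ℓ(v_i) = <v_i, a> is a linear equation in the a_j's. Collect the n equations into a matrix system V a = ℓ, where row i of V is v_i (expressed in the standard basis). Since V is invertible (lower-triangular with 1s on the diagonal, up to permutation), solve by back-substitution:
  V =
[[1, 1, 0, 0],
 [1, 1, 1, 0],
 [0, 1, 1, 1],
 [1, 0, 0, 0]]
  V a = (2, 2, 7, -2)
Solving gives a = (-2, 4, 0, 3).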